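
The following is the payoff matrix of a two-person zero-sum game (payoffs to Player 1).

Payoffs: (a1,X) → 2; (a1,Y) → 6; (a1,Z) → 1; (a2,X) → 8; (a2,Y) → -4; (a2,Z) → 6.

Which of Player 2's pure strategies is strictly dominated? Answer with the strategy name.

X

Z holds Player 1's payoff strictly below X in every row: 1 < 2, 6 < 8.
So X is strictly dominated for Player 2.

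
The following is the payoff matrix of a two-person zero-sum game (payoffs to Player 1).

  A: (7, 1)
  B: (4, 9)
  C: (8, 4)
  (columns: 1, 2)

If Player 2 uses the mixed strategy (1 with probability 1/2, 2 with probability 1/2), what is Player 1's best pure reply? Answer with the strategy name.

Expected payoff of A: (1/2)·7 + (1/2)·1 = 4.
Expected payoff of B: (1/2)·4 + (1/2)·9 = 13/2.
Expected payoff of C: (1/2)·8 + (1/2)·4 = 6.
The largest is 13/2, so Player 1's best response is B.

B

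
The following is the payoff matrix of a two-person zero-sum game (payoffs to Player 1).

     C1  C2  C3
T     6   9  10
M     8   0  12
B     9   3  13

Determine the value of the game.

7

Row minima: T → 6, M → 0, B → 3; maximin = 6.
Column maxima: C1 → 9, C2 → 9, C3 → 13; minimax = 9.
6 ≠ 9, so there is no saddle point; optimal play is mixed.
M is strictly dominated by B, so Player 1 never plays it.
C3 is strictly dominated by C1 (it gives Player 1 strictly more in every row), so Player 2 never plays it.
On the remaining 2×2 (T, B vs C1, C2):
Let Player 1 play T with probability p. Expected payoff against C1: 6p + 9(1−p) = −3p + 9; against C2: 9p + 3(1−p) = 6p + 3.
Setting these equal: −3p + 9 = 6p + 3 ⇒ −9p = -6 ⇒ p = 2/3, and the value is (-3)·(2/3) + 9 = 7.
For Player 2: with q = P(C1), equating T's and B's payoffs gives −3q + 9 = 6q + 3 ⇒ q = 2/3.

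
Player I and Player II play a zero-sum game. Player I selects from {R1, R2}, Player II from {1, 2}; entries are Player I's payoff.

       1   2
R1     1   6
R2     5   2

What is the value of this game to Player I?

Row minima: R1 → 1, R2 → 2; maximin = 2.
Column maxima: 1 → 5, 2 → 6; minimax = 5.
2 ≠ 5, so there is no saddle point; optimal play is mixed.
Let Player I play R1 with probability p. Expected payoff against 1: 1p + 5(1−p) = −4p + 5; against 2: 6p + 2(1−p) = 4p + 2.
Setting these equal: −4p + 5 = 4p + 2 ⇒ −8p = -3 ⇒ p = 3/8, and the value is (-4)·(3/8) + 5 = 7/2.
For Player II: with q = P(1), equating R1's and R2's payoffs gives −5q + 6 = 3q + 2 ⇒ q = 1/2.

7/2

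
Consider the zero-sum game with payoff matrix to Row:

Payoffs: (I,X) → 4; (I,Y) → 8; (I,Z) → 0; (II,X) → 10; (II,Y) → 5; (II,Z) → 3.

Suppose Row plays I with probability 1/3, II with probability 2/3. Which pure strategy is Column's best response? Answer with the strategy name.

If Column plays X, Row's expected payoff is (1/3)·4 + (2/3)·10 = 8.
If Column plays Y, Row's expected payoff is (1/3)·8 + (2/3)·5 = 6.
If Column plays Z, Row's expected payoff is (1/3)·0 + (2/3)·3 = 2.
Column minimizes Row's payoff; the smallest is 2, so the best response is Z.

Z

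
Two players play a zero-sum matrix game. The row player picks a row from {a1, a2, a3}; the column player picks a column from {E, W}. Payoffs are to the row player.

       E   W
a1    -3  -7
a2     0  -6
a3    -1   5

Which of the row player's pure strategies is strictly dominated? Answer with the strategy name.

a2 gives a strictly higher payoff than a1 against every column: 0 > -3, -6 > -7.
So a1 is strictly dominated and the row player never plays it.

a1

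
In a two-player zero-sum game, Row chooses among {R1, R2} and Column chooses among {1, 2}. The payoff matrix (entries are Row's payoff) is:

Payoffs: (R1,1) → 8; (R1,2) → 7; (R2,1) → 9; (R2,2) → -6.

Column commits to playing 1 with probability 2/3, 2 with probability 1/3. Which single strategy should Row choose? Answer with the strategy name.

R1

Expected payoff of R1: (2/3)·8 + (1/3)·7 = 23/3.
Expected payoff of R2: (2/3)·9 + (1/3)·(-6) = 4.
The largest is 23/3, so Row's best response is R1.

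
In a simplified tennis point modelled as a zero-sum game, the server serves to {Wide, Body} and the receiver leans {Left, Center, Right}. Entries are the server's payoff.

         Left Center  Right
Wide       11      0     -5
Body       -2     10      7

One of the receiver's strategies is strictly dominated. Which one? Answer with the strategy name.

Right holds the server's payoff strictly below Center in every row: -5 < 0, 7 < 10.
So Center is strictly dominated for the receiver.

Center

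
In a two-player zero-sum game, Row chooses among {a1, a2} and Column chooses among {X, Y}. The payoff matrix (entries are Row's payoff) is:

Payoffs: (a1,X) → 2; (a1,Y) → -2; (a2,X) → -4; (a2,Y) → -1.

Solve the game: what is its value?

Row minima: a1 → -2, a2 → -4; maximin = -2.
Column maxima: X → 2, Y → -1; minimax = -1.
-2 ≠ -1, so there is no saddle point; optimal play is mixed.
Let Row play a1 with probability p. Expected payoff against X: 2p + (-4)(1−p) = 6p − 4; against Y: (-2)p + (-1)(1−p) = −p − 1.
Setting these equal: 6p − 4 = −p − 1 ⇒ 7p = 3 ⇒ p = 3/7, and the value is (6)·(3/7) − 4 = -10/7.
For Column: with q = P(X), equating a1's and a2's payoffs gives 4q − 2 = −3q − 1 ⇒ q = 1/7.

-10/7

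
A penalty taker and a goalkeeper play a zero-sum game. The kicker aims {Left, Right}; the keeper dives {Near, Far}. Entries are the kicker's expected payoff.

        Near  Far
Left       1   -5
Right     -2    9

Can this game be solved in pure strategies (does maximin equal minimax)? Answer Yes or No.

No

Row minima: Left → -5, Right → -2; maximin = -2.
Column maxima: Near → 1, Far → 9; minimax = 1.
-2 ≠ 1, so no pure-strategy equilibrium exists.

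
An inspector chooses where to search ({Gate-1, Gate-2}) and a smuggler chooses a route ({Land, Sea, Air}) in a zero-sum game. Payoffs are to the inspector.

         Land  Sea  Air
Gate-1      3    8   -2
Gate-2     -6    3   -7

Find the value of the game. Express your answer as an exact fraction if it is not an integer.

-2

Row minima: Gate-1 → -2, Gate-2 → -7; maximin = -2.
Column maxima: Land → 3, Sea → 8, Air → -2; minimax = -2.
Since maximin = minimax = -2, there is a saddle point and the value is -2.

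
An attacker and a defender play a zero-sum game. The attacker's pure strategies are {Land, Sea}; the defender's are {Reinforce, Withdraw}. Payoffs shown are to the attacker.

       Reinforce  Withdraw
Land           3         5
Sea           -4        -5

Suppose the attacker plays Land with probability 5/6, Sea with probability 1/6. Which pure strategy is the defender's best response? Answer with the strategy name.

Reinforce

If the defender plays Reinforce, the attacker's expected payoff is (5/6)·3 + (1/6)·(-4) = 11/6.
If the defender plays Withdraw, the attacker's expected payoff is (5/6)·5 + (1/6)·(-5) = 10/3.
The defender minimizes the attacker's payoff; the smallest is 11/6, so the best response is Reinforce.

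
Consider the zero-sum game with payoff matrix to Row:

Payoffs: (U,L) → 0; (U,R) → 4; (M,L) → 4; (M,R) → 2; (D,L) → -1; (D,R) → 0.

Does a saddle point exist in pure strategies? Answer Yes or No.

Row minima: U → 0, M → 2, D → -1; maximin = 2.
Column maxima: L → 4, R → 4; minimax = 4.
2 ≠ 4, so no pure-strategy equilibrium exists.

No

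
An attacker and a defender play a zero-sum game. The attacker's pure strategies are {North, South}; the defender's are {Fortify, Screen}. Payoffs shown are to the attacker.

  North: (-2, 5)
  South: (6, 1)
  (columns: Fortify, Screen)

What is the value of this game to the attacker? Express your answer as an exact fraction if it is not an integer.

Row minima: North → -2, South → 1; maximin = 1.
Column maxima: Fortify → 6, Screen → 5; minimax = 5.
1 ≠ 5, so there is no saddle point; optimal play is mixed.
Let the attacker play North with probability p. Expected payoff against Fortify: (-2)p + 6(1−p) = −8p + 6; against Screen: 5p + 1(1−p) = 4p + 1.
Setting these equal: −8p + 6 = 4p + 1 ⇒ −12p = -5 ⇒ p = 5/12, and the value is (-8)·(5/12) + 6 = 8/3.
For the defender: with q = P(Fortify), equating North's and South's payoffs gives −7q + 5 = 5q + 1 ⇒ q = 1/3.

8/3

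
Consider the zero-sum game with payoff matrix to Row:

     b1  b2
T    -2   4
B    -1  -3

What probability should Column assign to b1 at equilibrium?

7/8

Row minima: T → -2, B → -3; maximin = -2.
Column maxima: b1 → -1, b2 → 4; minimax = -1.
-2 ≠ -1, so there is no saddle point; optimal play is mixed.
Let Row play T with probability p. Expected payoff against b1: (-2)p + (-1)(1−p) = −p − 1; against b2: 4p + (-3)(1−p) = 7p − 3.
Setting these equal: −p − 1 = 7p − 3 ⇒ −8p = -2 ⇒ p = 1/4, and the value is (-1)·(1/4) − 1 = -5/4.
For Column: with q = P(b1), equating T's and B's payoffs gives −6q + 4 = 2q − 3 ⇒ q = 7/8.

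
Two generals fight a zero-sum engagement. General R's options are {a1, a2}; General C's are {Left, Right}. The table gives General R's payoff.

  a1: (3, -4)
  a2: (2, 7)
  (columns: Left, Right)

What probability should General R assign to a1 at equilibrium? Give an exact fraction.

Row minima: a1 → -4, a2 → 2; maximin = 2.
Column maxima: Left → 3, Right → 7; minimax = 3.
2 ≠ 3, so there is no saddle point; optimal play is mixed.
Let General R play a1 with probability p. Expected payoff against Left: 3p + 2(1−p) = p + 2; against Right: (-4)p + 7(1−p) = −11p + 7.
Setting these equal: p + 2 = −11p + 7 ⇒ 12p = 5 ⇒ p = 5/12, and the value is (1)·(5/12) + 2 = 29/12.
For General C: with q = P(Left), equating a1's and a2's payoffs gives 7q − 4 = −5q + 7 ⇒ q = 11/12.

5/12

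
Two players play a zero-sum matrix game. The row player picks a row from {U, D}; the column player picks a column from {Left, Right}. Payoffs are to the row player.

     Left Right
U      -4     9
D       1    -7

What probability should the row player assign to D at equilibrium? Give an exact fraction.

13/21

Row minima: U → -4, D → -7; maximin = -4.
Column maxima: Left → 1, Right → 9; minimax = 1.
-4 ≠ 1, so there is no saddle point; optimal play is mixed.
Let the row player play U with probability p. Expected payoff against Left: (-4)p + 1(1−p) = −5p + 1; against Right: 9p + (-7)(1−p) = 16p − 7.
Setting these equal: −5p + 1 = 16p − 7 ⇒ −21p = -8 ⇒ p = 8/21, and the value is (-5)·(8/21) + 1 = -19/21.
For the column player: with q = P(Left), equating U's and D's payoffs gives −13q + 9 = 8q − 7 ⇒ q = 16/21.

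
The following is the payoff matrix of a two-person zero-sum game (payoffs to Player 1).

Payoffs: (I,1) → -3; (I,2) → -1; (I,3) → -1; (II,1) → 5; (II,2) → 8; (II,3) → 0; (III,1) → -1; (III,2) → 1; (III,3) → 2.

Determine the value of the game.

Row minima: I → -3, II → 0, III → -1; maximin = 0.
Column maxima: 1 → 5, 2 → 8, 3 → 2; minimax = 2.
0 ≠ 2, so there is no saddle point; optimal play is mixed.
I is strictly dominated by II, so Player 1 never plays it.
2 is strictly dominated by 1 (it gives Player 1 strictly more in every row), so Player 2 never plays it.
On the remaining 2×2 (II, III vs 1, 3):
Let Player 1 play II with probability p. Expected payoff against 1: 5p + (-1)(1−p) = 6p − 1; against 3: 0p + 2(1−p) = −2p + 2.
Setting these equal: 6p − 1 = −2p + 2 ⇒ 8p = 3 ⇒ p = 3/8, and the value is (6)·(3/8) − 1 = 5/4.
For Player 2: with q = P(1), equating II's and III's payoffs gives 5q = −3q + 2 ⇒ q = 1/4.

5/4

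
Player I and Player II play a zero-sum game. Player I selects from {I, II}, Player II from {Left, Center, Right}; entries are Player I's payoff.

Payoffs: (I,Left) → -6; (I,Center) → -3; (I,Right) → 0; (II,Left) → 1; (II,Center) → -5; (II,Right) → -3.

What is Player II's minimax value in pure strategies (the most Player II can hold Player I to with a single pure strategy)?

-3

Column maxima: Left → 1, Center → -3, Right → 0.
The smallest of these is -3.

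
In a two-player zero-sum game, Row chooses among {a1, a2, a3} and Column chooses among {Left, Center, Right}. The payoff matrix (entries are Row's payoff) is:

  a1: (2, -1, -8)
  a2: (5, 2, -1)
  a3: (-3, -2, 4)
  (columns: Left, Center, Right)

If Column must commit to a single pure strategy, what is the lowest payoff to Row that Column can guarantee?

Column maxima: Left → 5, Center → 2, Right → 4.
The smallest of these is 2.

2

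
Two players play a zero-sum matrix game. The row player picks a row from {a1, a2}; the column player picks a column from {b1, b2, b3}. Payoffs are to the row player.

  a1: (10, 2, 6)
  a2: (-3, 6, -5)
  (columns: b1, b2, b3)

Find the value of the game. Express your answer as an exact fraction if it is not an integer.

46/15

Row minima: a1 → 2, a2 → -5; maximin = 2.
Column maxima: b1 → 10, b2 → 6, b3 → 6; minimax = 6.
2 ≠ 6, so there is no saddle point; optimal play is mixed.
b1 is strictly dominated by b3 (it gives the row player strictly more in every row), so the column player never plays it.
On the remaining 2×2 (a1, a2 vs b2, b3):
Let the row player play a1 with probability p. Expected payoff against b2: 2p + 6(1−p) = −4p + 6; against b3: 6p + (-5)(1−p) = 11p − 5.
Setting these equal: −4p + 6 = 11p − 5 ⇒ −15p = -11 ⇒ p = 11/15, and the value is (-4)·(11/15) + 6 = 46/15.
For the column player: with q = P(b2), equating a1's and a2's payoffs gives −4q + 6 = 11q − 5 ⇒ q = 11/15.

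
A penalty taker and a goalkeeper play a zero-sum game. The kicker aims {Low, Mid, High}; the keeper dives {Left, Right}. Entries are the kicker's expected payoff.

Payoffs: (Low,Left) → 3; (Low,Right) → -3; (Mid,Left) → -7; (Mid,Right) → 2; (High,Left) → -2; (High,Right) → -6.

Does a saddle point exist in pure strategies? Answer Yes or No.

No

Row minima: Low → -3, Mid → -7, High → -6; maximin = -3.
Column maxima: Left → 3, Right → 2; minimax = 2.
-3 ≠ 2, so no pure-strategy equilibrium exists.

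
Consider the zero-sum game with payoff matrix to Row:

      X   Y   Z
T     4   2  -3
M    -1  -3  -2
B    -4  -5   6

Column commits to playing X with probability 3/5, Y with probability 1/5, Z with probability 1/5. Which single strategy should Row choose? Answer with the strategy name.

Expected payoff of T: (3/5)·4 + (1/5)·2 + (1/5)·(-3) = 11/5.
Expected payoff of M: (3/5)·(-1) + (1/5)·(-3) + (1/5)·(-2) = -8/5.
Expected payoff of B: (3/5)·(-4) + (1/5)·(-5) + (1/5)·6 = -11/5.
The largest is 11/5, so Row's best response is T.

T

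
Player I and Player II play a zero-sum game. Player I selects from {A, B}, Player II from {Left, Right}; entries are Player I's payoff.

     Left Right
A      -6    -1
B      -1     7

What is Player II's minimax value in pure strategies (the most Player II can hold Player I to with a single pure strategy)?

-1

Column maxima: Left → -1, Right → 7.
The smallest of these is -1.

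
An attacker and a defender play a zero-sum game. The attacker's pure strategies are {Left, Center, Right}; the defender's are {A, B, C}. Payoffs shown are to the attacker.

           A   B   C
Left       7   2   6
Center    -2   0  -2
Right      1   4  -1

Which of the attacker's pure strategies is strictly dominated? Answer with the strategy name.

Left gives a strictly higher payoff than Center against every column: 7 > -2, 2 > 0, 6 > -2.
So Center is strictly dominated and the attacker never plays it.

Center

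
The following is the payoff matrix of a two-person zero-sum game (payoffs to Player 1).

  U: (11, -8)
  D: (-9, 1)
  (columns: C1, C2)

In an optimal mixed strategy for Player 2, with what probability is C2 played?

Row minima: U → -8, D → -9; maximin = -8.
Column maxima: C1 → 11, C2 → 1; minimax = 1.
-8 ≠ 1, so there is no saddle point; optimal play is mixed.
Let Player 1 play U with probability p. Expected payoff against C1: 11p + (-9)(1−p) = 20p − 9; against C2: (-8)p + 1(1−p) = −9p + 1.
Setting these equal: 20p − 9 = −9p + 1 ⇒ 29p = 10 ⇒ p = 10/29, and the value is (20)·(10/29) − 9 = -61/29.
For Player 2: with q = P(C1), equating U's and D's payoffs gives 19q − 8 = −10q + 1 ⇒ q = 9/29.

20/29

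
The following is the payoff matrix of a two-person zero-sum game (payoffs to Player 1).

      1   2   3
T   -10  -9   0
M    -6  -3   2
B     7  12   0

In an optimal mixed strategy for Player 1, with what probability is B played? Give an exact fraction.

8/15

Row minima: T → -10, M → -6, B → 0; maximin = 0.
Column maxima: 1 → 7, 2 → 12, 3 → 2; minimax = 2.
0 ≠ 2, so there is no saddle point; optimal play is mixed.
T is strictly dominated by M, so Player 1 never plays it.
2 is strictly dominated by 1 (it gives Player 1 strictly more in every row), so Player 2 never plays it.
On the remaining 2×2 (M, B vs 1, 3):
Let Player 1 play M with probability p. Expected payoff against 1: (-6)p + 7(1−p) = −13p + 7; against 3: 2p + 0(1−p) = 2p.
Setting these equal: −13p + 7 = 2p ⇒ −15p = -7 ⇒ p = 7/15, and the value is (-13)·(7/15) + 7 = 14/15.
For Player 2: with q = P(1), equating M's and B's payoffs gives −8q + 2 = 7q ⇒ q = 2/15.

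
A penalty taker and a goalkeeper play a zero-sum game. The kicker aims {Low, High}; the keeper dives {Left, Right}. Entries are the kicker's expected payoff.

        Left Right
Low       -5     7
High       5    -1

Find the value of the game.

Row minima: Low → -5, High → -1; maximin = -1.
Column maxima: Left → 5, Right → 7; minimax = 5.
-1 ≠ 5, so there is no saddle point; optimal play is mixed.
Let the kicker play Low with probability p. Expected payoff against Left: (-5)p + 5(1−p) = −10p + 5; against Right: 7p + (-1)(1−p) = 8p − 1.
Setting these equal: −10p + 5 = 8p − 1 ⇒ −18p = -6 ⇒ p = 1/3, and the value is (-10)·(1/3) + 5 = 5/3.
For the keeper: with q = P(Left), equating Low's and High's payoffs gives −12q + 7 = 6q − 1 ⇒ q = 4/9.

5/3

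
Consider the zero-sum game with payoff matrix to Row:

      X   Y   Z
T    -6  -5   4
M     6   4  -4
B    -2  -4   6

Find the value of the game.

4/9

Row minima: T → -6, M → -4, B → -4; maximin = -4.
Column maxima: X → 6, Y → 4, Z → 6; minimax = 4.
-4 ≠ 4, so there is no saddle point; optimal play is mixed.
T is strictly dominated by B, so Row never plays it.
With T eliminated, X is strictly dominated by Y (it gives Row strictly more in every remaining row), so Column never plays it.
On the remaining 2×2 (M, B vs Y, Z):
Let Row play M with probability p. Expected payoff against Y: 4p + (-4)(1−p) = 8p − 4; against Z: (-4)p + 6(1−p) = −10p + 6.
Setting these equal: 8p − 4 = −10p + 6 ⇒ 18p = 10 ⇒ p = 5/9, and the value is (8)·(5/9) − 4 = 4/9.
For Column: with q = P(Y), equating M's and B's payoffs gives 8q − 4 = −10q + 6 ⇒ q = 5/9.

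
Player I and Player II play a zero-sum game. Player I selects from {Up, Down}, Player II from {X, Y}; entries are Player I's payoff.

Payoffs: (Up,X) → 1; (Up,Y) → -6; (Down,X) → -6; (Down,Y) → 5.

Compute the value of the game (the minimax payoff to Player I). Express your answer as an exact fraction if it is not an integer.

-31/18

Row minima: Up → -6, Down → -6; maximin = -6.
Column maxima: X → 1, Y → 5; minimax = 1.
-6 ≠ 1, so there is no saddle point; optimal play is mixed.
Let Player I play Up with probability p. Expected payoff against X: 1p + (-6)(1−p) = 7p − 6; against Y: (-6)p + 5(1−p) = −11p + 5.
Setting these equal: 7p − 6 = −11p + 5 ⇒ 18p = 11 ⇒ p = 11/18, and the value is (7)·(11/18) − 6 = -31/18.
For Player II: with q = P(X), equating Up's and Down's payoffs gives 7q − 6 = −11q + 5 ⇒ q = 11/18.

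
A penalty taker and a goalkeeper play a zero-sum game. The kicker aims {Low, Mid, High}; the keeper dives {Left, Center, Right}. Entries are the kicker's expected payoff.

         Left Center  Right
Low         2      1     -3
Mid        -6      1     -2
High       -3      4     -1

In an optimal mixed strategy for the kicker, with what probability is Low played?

Row minima: Low → -3, Mid → -6, High → -3; maximin = -3.
Column maxima: Left → 2, Center → 4, Right → -1; minimax = -1.
-3 ≠ -1, so there is no saddle point; optimal play is mixed.
Mid is strictly dominated by High, so the kicker never plays it.
Center is strictly dominated by Right (it gives the kicker strictly more in every row), so the keeper never plays it.
On the remaining 2×2 (Low, High vs Left, Right):
Let the kicker play Low with probability p. Expected payoff against Left: 2p + (-3)(1−p) = 5p − 3; against Right: (-3)p + (-1)(1−p) = −2p − 1.
Setting these equal: 5p − 3 = −2p − 1 ⇒ 7p = 2 ⇒ p = 2/7, and the value is (5)·(2/7) − 3 = -11/7.
For the keeper: with q = P(Left), equating Low's and High's payoffs gives 5q − 3 = −2q − 1 ⇒ q = 2/7.

2/7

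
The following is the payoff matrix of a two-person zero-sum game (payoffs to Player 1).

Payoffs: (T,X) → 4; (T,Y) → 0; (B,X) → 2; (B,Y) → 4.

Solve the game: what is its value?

Row minima: T → 0, B → 2; maximin = 2.
Column maxima: X → 4, Y → 4; minimax = 4.
2 ≠ 4, so there is no saddle point; optimal play is mixed.
Let Player 1 play T with probability p. Expected payoff against X: 4p + 2(1−p) = 2p + 2; against Y: 0p + 4(1−p) = −4p + 4.
Setting these equal: 2p + 2 = −4p + 4 ⇒ 6p = 2 ⇒ p = 1/3, and the value is (2)·(1/3) + 2 = 8/3.
For Player 2: with q = P(X), equating T's and B's payoffs gives 4q = −2q + 4 ⇒ q = 2/3.

8/3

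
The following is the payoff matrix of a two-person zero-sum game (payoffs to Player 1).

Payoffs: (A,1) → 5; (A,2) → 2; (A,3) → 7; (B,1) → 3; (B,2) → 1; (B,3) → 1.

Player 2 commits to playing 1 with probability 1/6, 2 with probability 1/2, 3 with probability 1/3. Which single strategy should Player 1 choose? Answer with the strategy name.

A

Expected payoff of A: (1/6)·5 + (1/2)·2 + (1/3)·7 = 25/6.
Expected payoff of B: (1/6)·3 + (1/2)·1 + (1/3)·1 = 4/3.
The largest is 25/6, so Player 1's best response is A.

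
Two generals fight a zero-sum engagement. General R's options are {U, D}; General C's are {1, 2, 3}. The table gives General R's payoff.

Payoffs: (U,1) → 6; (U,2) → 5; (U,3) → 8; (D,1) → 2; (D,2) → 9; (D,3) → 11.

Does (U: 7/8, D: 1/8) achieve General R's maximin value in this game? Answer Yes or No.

Against 1 this mix gives (7/8)·6 + (1/8)·2 = 11/2.
Against 2 this mix gives (7/8)·5 + (1/8)·9 = 11/2.
Against 3 this mix gives (7/8)·8 + (1/8)·11 = 67/8.
All of General C's active replies (1, 2) yield 11/2, and no column does worse for General R. The mix makes General C indifferent and guarantees 11/2, so it is optimal.

Yes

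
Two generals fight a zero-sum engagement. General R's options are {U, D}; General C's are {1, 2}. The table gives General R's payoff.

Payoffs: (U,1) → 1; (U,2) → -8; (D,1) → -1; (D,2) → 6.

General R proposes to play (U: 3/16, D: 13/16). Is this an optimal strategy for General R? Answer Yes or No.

Against 1 this mix gives (3/16)·1 + (13/16)·(-1) = -5/8.
Against 2 this mix gives (3/16)·(-8) + (13/16)·6 = 27/8.
General C will play 1, holding General R to -5/8. Shifting weight toward the row that does better against 1 would raise this floor (the equalizing mix achieves -1/8 against both 1 and 2), so the proposed strategy is not optimal.

No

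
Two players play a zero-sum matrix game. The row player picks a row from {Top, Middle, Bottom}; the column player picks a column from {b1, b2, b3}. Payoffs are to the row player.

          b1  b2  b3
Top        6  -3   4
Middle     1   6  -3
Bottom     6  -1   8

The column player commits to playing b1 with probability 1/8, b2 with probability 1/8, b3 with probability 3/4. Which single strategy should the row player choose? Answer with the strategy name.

Bottom

Expected payoff of Top: (1/8)·6 + (1/8)·(-3) + (3/4)·4 = 27/8.
Expected payoff of Middle: (1/8)·1 + (1/8)·6 + (3/4)·(-3) = -11/8.
Expected payoff of Bottom: (1/8)·6 + (1/8)·(-1) + (3/4)·8 = 53/8.
The largest is 53/8, so the row player's best response is Bottom.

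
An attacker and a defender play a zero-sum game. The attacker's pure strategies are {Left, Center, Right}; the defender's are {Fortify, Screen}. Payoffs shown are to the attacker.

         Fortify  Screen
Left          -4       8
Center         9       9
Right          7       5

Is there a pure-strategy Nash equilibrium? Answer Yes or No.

Yes

Row minima: Left → -4, Center → 9, Right → 5; maximin = 9.
Column maxima: Fortify → 9, Screen → 9; minimax = 9.
maximin = minimax = 9, so a saddle point exists.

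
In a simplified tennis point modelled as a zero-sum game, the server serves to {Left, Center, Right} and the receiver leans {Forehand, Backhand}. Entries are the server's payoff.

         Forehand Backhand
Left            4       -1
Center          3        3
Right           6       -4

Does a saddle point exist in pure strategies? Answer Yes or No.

Row minima: Left → -1, Center → 3, Right → -4; maximin = 3.
Column maxima: Forehand → 6, Backhand → 3; minimax = 3.
maximin = minimax = 3, so a saddle point exists.

Yes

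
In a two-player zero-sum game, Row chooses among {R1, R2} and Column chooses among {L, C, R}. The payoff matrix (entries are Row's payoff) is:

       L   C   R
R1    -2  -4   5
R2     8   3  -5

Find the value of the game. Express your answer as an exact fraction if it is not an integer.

-5/17

Row minima: R1 → -4, R2 → -5; maximin = -4.
Column maxima: L → 8, C → 3, R → 5; minimax = 3.
-4 ≠ 3, so there is no saddle point; optimal play is mixed.
L is strictly dominated by C (it gives Row strictly more in every row), so Column never plays it.
On the remaining 2×2 (R1, R2 vs C, R):
Let Row play R1 with probability p. Expected payoff against C: (-4)p + 3(1−p) = −7p + 3; against R: 5p + (-5)(1−p) = 10p − 5.
Setting these equal: −7p + 3 = 10p − 5 ⇒ −17p = -8 ⇒ p = 8/17, and the value is (-7)·(8/17) + 3 = -5/17.
For Column: with q = P(C), equating R1's and R2's payoffs gives −9q + 5 = 8q − 5 ⇒ q = 10/17.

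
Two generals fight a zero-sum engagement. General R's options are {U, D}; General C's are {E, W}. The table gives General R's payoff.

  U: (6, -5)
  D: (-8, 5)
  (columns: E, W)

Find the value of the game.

Row minima: U → -5, D → -8; maximin = -5.
Column maxima: E → 6, W → 5; minimax = 5.
-5 ≠ 5, so there is no saddle point; optimal play is mixed.
Let General R play U with probability p. Expected payoff against E: 6p + (-8)(1−p) = 14p − 8; against W: (-5)p + 5(1−p) = −10p + 5.
Setting these equal: 14p − 8 = −10p + 5 ⇒ 24p = 13 ⇒ p = 13/24, and the value is (14)·(13/24) − 8 = -5/12.
For General C: with q = P(E), equating U's and D's payoffs gives 11q − 5 = −13q + 5 ⇒ q = 5/12.

-5/12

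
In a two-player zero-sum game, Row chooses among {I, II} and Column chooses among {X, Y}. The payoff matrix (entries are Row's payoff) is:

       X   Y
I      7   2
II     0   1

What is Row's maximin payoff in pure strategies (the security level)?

2

Row minima: I → 2, II → 0.
The best of these is 2.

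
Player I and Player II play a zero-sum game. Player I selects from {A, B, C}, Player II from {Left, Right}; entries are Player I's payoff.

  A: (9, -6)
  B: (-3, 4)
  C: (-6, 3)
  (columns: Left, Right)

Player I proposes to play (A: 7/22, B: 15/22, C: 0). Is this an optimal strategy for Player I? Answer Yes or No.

Yes

Against Left this mix gives (7/22)·9 + (15/22)·(-3) = 9/11.
Against Right this mix gives (7/22)·(-6) + (15/22)·4 = 9/11.
All of Player II's active replies (Left, Right) yield 9/11, and no column does worse for Player I. The mix makes Player II indifferent and guarantees 9/11, so it is optimal.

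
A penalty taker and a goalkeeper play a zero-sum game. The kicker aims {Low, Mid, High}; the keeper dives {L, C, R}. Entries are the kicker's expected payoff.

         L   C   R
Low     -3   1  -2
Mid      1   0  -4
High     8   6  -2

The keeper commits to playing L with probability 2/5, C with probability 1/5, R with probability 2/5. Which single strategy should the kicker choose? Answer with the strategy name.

Expected payoff of Low: (2/5)·(-3) + (1/5)·1 + (2/5)·(-2) = -9/5.
Expected payoff of Mid: (2/5)·1 + (1/5)·0 + (2/5)·(-4) = -6/5.
Expected payoff of High: (2/5)·8 + (1/5)·6 + (2/5)·(-2) = 18/5.
The largest is 18/5, so the kicker's best response is High.

High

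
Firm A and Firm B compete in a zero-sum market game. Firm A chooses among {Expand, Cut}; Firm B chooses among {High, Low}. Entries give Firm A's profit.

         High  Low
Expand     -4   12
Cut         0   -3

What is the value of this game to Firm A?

-12/19

Row minima: Expand → -4, Cut → -3; maximin = -3.
Column maxima: High → 0, Low → 12; minimax = 0.
-3 ≠ 0, so there is no saddle point; optimal play is mixed.
Let Firm A play Expand with probability p. Expected payoff against High: (-4)p + 0(1−p) = −4p; against Low: 12p + (-3)(1−p) = 15p − 3.
Setting these equal: −4p = 15p − 3 ⇒ −19p = -3 ⇒ p = 3/19, and the value is (-4)·(3/19) = -12/19.
For Firm B: with q = P(High), equating Expand's and Cut's payoffs gives −16q + 12 = 3q − 3 ⇒ q = 15/19.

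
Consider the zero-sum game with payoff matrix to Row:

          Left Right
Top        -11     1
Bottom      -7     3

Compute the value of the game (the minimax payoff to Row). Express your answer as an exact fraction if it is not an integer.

Row minima: Top → -11, Bottom → -7; maximin = -7.
Column maxima: Left → -7, Right → 3; minimax = -7.
Since maximin = minimax = -7, there is a saddle point and the value is -7.

-7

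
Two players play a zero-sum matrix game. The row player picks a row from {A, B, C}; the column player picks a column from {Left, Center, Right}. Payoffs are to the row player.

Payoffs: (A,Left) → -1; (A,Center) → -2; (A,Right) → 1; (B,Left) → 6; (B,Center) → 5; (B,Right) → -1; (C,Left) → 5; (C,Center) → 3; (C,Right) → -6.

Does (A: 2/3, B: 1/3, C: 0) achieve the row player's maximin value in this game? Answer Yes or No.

Against Left this mix gives (2/3)·(-1) + (1/3)·6 = 4/3.
Against Center this mix gives (2/3)·(-2) + (1/3)·5 = 1/3.
Against Right this mix gives (2/3)·1 + (1/3)·(-1) = 1/3.
All of the column player's active replies (Center, Right) yield 1/3, and no column does worse for the row player. The mix makes the column player indifferent and guarantees 1/3, so it is optimal.

Yes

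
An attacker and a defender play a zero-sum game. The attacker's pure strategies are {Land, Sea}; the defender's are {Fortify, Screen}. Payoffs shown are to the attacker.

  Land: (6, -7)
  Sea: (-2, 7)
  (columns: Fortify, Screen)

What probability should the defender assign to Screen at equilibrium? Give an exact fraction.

4/11

Row minima: Land → -7, Sea → -2; maximin = -2.
Column maxima: Fortify → 6, Screen → 7; minimax = 6.
-2 ≠ 6, so there is no saddle point; optimal play is mixed.
Let the attacker play Land with probability p. Expected payoff against Fortify: 6p + (-2)(1−p) = 8p − 2; against Screen: (-7)p + 7(1−p) = −14p + 7.
Setting these equal: 8p − 2 = −14p + 7 ⇒ 22p = 9 ⇒ p = 9/22, and the value is (8)·(9/22) − 2 = 14/11.
For the defender: with q = P(Fortify), equating Land's and Sea's payoffs gives 13q − 7 = −9q + 7 ⇒ q = 7/11.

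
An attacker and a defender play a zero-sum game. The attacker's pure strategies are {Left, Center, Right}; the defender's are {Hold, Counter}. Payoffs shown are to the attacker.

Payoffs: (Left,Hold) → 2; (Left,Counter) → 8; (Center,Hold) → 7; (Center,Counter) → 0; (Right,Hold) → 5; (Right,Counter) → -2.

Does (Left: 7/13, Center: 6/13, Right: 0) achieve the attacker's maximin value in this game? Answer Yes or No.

Against Hold this mix gives (7/13)·2 + (6/13)·7 = 56/13.
Against Counter this mix gives (7/13)·8 + (6/13)·0 = 56/13.
All of the defender's active replies (Hold, Counter) yield 56/13, and no column does worse for the attacker. The mix makes the defender indifferent and guarantees 56/13, so it is optimal.

Yes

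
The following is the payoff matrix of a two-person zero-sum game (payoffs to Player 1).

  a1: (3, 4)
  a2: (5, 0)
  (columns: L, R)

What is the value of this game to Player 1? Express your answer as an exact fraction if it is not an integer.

Row minima: a1 → 3, a2 → 0; maximin = 3.
Column maxima: L → 5, R → 4; minimax = 4.
3 ≠ 4, so there is no saddle point; optimal play is mixed.
Let Player 1 play a1 with probability p. Expected payoff against L: 3p + 5(1−p) = −2p + 5; against R: 4p + 0(1−p) = 4p.
Setting these equal: −2p + 5 = 4p ⇒ −6p = -5 ⇒ p = 5/6, and the value is (-2)·(5/6) + 5 = 10/3.
For Player 2: with q = P(L), equating a1's and a2's payoffs gives −q + 4 = 5q ⇒ q = 2/3.

10/3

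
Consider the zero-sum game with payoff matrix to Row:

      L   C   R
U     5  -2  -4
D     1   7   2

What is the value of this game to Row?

7/5

Row minima: U → -4, D → 1; maximin = 1.
Column maxima: L → 5, C → 7, R → 2; minimax = 2.
1 ≠ 2, so there is no saddle point; optimal play is mixed.
C is strictly dominated by R (it gives Row strictly more in every row), so Column never plays it.
On the remaining 2×2 (U, D vs L, R):
Let Row play U with probability p. Expected payoff against L: 5p + 1(1−p) = 4p + 1; against R: (-4)p + 2(1−p) = −6p + 2.
Setting these equal: 4p + 1 = −6p + 2 ⇒ 10p = 1 ⇒ p = 1/10, and the value is (4)·(1/10) + 1 = 7/5.
For Column: with q = P(L), equating U's and D's payoffs gives 9q − 4 = −q + 2 ⇒ q = 3/5.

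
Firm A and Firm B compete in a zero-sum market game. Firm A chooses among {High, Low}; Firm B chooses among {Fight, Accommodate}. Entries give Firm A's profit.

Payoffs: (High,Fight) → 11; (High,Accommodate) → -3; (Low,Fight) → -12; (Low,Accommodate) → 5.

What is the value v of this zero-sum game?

19/31

Row minima: High → -3, Low → -12; maximin = -3.
Column maxima: Fight → 11, Accommodate → 5; minimax = 5.
-3 ≠ 5, so there is no saddle point; optimal play is mixed.
Let Firm A play High with probability p. Expected payoff against Fight: 11p + (-12)(1−p) = 23p − 12; against Accommodate: (-3)p + 5(1−p) = −8p + 5.
Setting these equal: 23p − 12 = −8p + 5 ⇒ 31p = 17 ⇒ p = 17/31, and the value is (23)·(17/31) − 12 = 19/31.
For Firm B: with q = P(Fight), equating High's and Low's payoffs gives 14q − 3 = −17q + 5 ⇒ q = 8/31.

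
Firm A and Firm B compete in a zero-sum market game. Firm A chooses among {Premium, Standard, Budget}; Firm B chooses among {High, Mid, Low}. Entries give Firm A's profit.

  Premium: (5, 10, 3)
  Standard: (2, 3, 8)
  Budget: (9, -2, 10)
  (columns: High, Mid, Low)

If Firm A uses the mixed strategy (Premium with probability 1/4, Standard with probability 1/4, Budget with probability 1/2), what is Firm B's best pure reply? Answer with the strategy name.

If Firm B plays High, Firm A's expected payoff is (1/4)·5 + (1/4)·2 + (1/2)·9 = 25/4.
If Firm B plays Mid, Firm A's expected payoff is (1/4)·10 + (1/4)·3 + (1/2)·(-2) = 9/4.
If Firm B plays Low, Firm A's expected payoff is (1/4)·3 + (1/4)·8 + (1/2)·10 = 31/4.
Firm B minimizes Firm A's payoff; the smallest is 9/4, so the best response is Mid.

Mid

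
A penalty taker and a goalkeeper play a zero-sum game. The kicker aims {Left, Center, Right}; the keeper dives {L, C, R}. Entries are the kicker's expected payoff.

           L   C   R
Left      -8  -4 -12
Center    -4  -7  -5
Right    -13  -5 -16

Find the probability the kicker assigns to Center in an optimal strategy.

4/5

Row minima: Left → -12, Center → -7, Right → -16; maximin = -7.
Column maxima: L → -4, C → -4, R → -5; minimax = -5.
-7 ≠ -5, so there is no saddle point; optimal play is mixed.
Right is strictly dominated by Left, so the kicker never plays it.
L is strictly dominated by R (it gives the kicker strictly more in every row), so the keeper never plays it.
On the remaining 2×2 (Left, Center vs C, R):
Let the kicker play Left with probability p. Expected payoff against C: (-4)p + (-7)(1−p) = 3p − 7; against R: (-12)p + (-5)(1−p) = −7p − 5.
Setting these equal: 3p − 7 = −7p − 5 ⇒ 10p = 2 ⇒ p = 1/5, and the value is (3)·(1/5) − 7 = -32/5.
For the keeper: with q = P(C), equating Left's and Center's payoffs gives 8q − 12 = −2q − 5 ⇒ q = 7/10.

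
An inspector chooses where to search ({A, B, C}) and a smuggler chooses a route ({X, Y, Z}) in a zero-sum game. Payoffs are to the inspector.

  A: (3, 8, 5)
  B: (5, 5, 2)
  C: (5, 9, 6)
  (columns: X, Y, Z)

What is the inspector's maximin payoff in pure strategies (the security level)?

5

Row minima: A → 3, B → 2, C → 5.
The best of these is 5.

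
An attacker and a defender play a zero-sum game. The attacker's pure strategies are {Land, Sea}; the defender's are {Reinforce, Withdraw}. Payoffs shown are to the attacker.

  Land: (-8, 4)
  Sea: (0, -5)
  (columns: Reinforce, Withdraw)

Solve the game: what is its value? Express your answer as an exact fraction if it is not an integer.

-40/17

Row minima: Land → -8, Sea → -5; maximin = -5.
Column maxima: Reinforce → 0, Withdraw → 4; minimax = 0.
-5 ≠ 0, so there is no saddle point; optimal play is mixed.
Let the attacker play Land with probability p. Expected payoff against Reinforce: (-8)p + 0(1−p) = −8p; against Withdraw: 4p + (-5)(1−p) = 9p − 5.
Setting these equal: −8p = 9p − 5 ⇒ −17p = -5 ⇒ p = 5/17, and the value is (-8)·(5/17) = -40/17.
For the defender: with q = P(Reinforce), equating Land's and Sea's payoffs gives −12q + 4 = 5q − 5 ⇒ q = 9/17.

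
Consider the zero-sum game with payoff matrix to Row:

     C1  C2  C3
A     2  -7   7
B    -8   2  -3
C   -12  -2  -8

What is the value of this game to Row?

Row minima: A → -7, B → -8, C → -12; maximin = -7.
Column maxima: C1 → 2, C2 → 2, C3 → 7; minimax = 2.
-7 ≠ 2, so there is no saddle point; optimal play is mixed.
C is strictly dominated by B, so Row never plays it.
C3 is strictly dominated by C1 (it gives Row strictly more in every row), so Column never plays it.
On the remaining 2×2 (A, B vs C1, C2):
Let Row play A with probability p. Expected payoff against C1: 2p + (-8)(1−p) = 10p − 8; against C2: (-7)p + 2(1−p) = −9p + 2.
Setting these equal: 10p − 8 = −9p + 2 ⇒ 19p = 10 ⇒ p = 10/19, and the value is (10)·(10/19) − 8 = -52/19.
For Column: with q = P(C1), equating A's and B's payoffs gives 9q − 7 = −10q + 2 ⇒ q = 9/19.

-52/19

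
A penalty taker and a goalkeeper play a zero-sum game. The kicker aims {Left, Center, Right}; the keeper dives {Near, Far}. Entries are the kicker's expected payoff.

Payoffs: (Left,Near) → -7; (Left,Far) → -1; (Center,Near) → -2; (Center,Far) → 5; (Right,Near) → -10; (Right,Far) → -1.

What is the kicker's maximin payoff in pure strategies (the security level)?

Row minima: Left → -7, Center → -2, Right → -10.
The best of these is -2.

-2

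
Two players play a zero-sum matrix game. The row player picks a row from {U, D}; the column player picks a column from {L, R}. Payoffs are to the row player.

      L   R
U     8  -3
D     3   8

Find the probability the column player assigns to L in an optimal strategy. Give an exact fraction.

Row minima: U → -3, D → 3; maximin = 3.
Column maxima: L → 8, R → 8; minimax = 8.
3 ≠ 8, so there is no saddle point; optimal play is mixed.
Let the row player play U with probability p. Expected payoff against L: 8p + 3(1−p) = 5p + 3; against R: (-3)p + 8(1−p) = −11p + 8.
Setting these equal: 5p + 3 = −11p + 8 ⇒ 16p = 5 ⇒ p = 5/16, and the value is (5)·(5/16) + 3 = 73/16.
For the column player: with q = P(L), equating U's and D's payoffs gives 11q − 3 = −5q + 8 ⇒ q = 11/16.

11/16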